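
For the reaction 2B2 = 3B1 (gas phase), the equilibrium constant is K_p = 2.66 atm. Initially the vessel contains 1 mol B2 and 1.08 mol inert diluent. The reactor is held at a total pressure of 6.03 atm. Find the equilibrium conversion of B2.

X = 0.450

Take 1 mol B2 as basis and let X be its fractional conversion, so ξ = 0.5X.
Species balance: n_B2 = 1 − X; n_B1 = 1.5X; n_I = 1.08 (inert).
Total moles n_T = 2.08 + 0.5X.
Mole fractions y_i = n_i/n_T; K_p = p_B1^3 / (p_B2^2) with p_i = y_i·P.
Equating to 2.66 atm and solving on 0 < X < 1: X = 0.450.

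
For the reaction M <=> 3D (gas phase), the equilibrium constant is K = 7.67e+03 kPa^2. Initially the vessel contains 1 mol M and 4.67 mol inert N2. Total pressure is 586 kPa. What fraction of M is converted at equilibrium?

X = 0.285

Take 1 mol M as basis and let X be its fractional conversion, so ξ = X.
Moles: n_M = 1 − X; n_D = 3X; n_I = 4.67 (inert).
n_T = Σnᵢ = 5.67 + 2X.
y_i = n_i/n_T, p_i = y_i·P. K = p_D^3 / (p_M).
Setting this equal to 7.67e+03 kPa^2 and taking the physical root (0 < X < 1) gives X = 0.285.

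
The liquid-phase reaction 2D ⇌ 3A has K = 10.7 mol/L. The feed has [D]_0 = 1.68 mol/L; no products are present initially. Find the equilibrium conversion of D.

Let X = conversion of D; extent ξ = 1.68X/2 mol/L.
Concentrations: [D] = 1.68 − 1.68X; [A] = 2.52X.
K = [A]^3 / ([D]^2).
Equating to 10.7 mol/L: the physical root is X = 0.633.

X = 0.633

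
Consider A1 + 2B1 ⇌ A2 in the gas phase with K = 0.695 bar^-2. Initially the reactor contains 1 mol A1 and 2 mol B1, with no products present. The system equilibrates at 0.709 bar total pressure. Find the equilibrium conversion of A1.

Let X = conversion of A1 (basis 1 mol A1); extent of reaction ξ = X.
Species balance: n_A1 = 1 − X; n_B1 = 2 − 2X; n_A2 = X.
Total moles n_T = 3 − 2X.
y_i = n_i/n_T, p_i = y_i·P. K = p_A2 / (p_A1 p_B1^2).
Substituting and setting equal to 0.695 bar^-2 gives a polynomial in X; the root in (0,1) is X = 0.124.

X = 0.124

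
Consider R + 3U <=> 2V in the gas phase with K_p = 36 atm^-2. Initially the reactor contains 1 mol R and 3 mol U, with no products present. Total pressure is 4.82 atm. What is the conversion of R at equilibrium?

Take 1 mol R as basis and let X be its fractional conversion, so ξ = X.
Species balance: n_R = 1 − X; n_U = 3 − 3X; n_V = 2X.
Total moles n_T = 4 − 2X.
With p_i = (n_i/n_T)P, K_p = p_V^2 / (p_R p_U^3).
Substituting and setting equal to 36 atm^-2 gives a polynomial in X; the root in (0,1) is X = 0.839.

X = 0.839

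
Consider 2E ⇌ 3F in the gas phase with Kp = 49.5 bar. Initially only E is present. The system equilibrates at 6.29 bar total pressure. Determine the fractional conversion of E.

Let X = conversion of E (basis 1 mol E); extent of reaction ξ = 0.5X.
Species balance: n_E = 1 − X; n_F = 1.5X.
Total moles n_T = 1 + 0.5X.
y_i = n_i/n_T, p_i = y_i·P. Kp = p_F^3 / (p_E^2).
Substituting and setting equal to 49.5 bar gives a polynomial in X; the root in (0,1) is X = 0.682.

X = 0.682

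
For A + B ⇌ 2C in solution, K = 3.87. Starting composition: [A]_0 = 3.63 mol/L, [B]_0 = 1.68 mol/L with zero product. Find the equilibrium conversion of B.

X = 0.679

Let X = conversion of B; extent ξ = 1.68·X mol/L.
Concentrations: [A] = 3.63 − 1.68X; [B] = 1.68 − 1.68X; [C] = 3.36X.
K = [C]^2 / ([A] [B]).
Equating to 3.87: the physical root is X = 0.679.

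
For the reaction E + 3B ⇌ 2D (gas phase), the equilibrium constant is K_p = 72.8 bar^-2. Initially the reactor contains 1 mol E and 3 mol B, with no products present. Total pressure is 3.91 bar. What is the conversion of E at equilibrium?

X = 0.850

Basis: 1 mol E initially; let X = conversion of E. Extent ξ = X.
Species balance: n_E = 1 − X; n_B = 3 − 3X; n_D = 2X.
n_T = Σnᵢ = 4 − 2X.
With p_i = (n_i/n_T)P, K_p = p_D^2 / (p_E p_B^3).
Substituting and setting equal to 72.8 bar^-2 gives a polynomial in X; the root in (0,1) is X = 0.850.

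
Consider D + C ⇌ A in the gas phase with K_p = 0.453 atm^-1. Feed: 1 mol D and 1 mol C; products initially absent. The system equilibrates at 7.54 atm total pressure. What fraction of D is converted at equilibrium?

X = 0.524

Take 1 mol D as basis and let X be its fractional conversion, so ξ = X.
Species balance: n_D = 1 − X; n_C = 1 − X; n_A = X.
Summing: n_T = 2 − X.
With p_i = (n_i/n_T)P, K_p = p_A / (p_D p_C).
Substituting and setting equal to 0.453 atm^-1 gives a polynomial in X; the root in (0,1) is X = 0.524.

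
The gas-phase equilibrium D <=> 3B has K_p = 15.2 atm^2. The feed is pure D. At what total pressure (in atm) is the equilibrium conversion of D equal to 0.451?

P = 3.49 atm

Basis: 1 mol D initially; let X = conversion of D. Extent ξ = X.
At extent ξ: n_D = 1 − X; n_B = 3X.
Total moles n_T = 1 + 2X.
K_p = p_B^3 / (p_D) with p_i = (n_i/n_T)·P.
At X = 0.451: the mole-fraction product g(X) = Π y_i^ν_i = 1.247. Since K_p = g(X)·P^{2}, P = (K_p/g)^(1/2) = (15.2/1.247)^(1/2) = 3.49 atm.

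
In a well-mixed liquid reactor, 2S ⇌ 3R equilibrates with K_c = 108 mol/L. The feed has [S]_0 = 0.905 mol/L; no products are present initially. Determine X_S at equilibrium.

X = 0.865

Let X = conversion of S; extent ξ = 0.905X/2 mol/L.
Concentrations: [S] = 0.905 − 0.905X; [R] = 1.36X.
K_c = [R]^3 / ([S]^2).
Setting equal to 108 and solving for X on (0,1) gives X = 0.865.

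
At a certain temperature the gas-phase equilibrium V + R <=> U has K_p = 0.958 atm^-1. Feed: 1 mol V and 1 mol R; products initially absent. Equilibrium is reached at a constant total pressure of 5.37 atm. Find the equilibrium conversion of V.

Basis: 1 mol V initially; let X = conversion of V. Extent ξ = X.
At extent ξ: n_V = 1 − X; n_R = 1 − X; n_U = X.
Total moles n_T = 2 − X.
With p_i = (n_i/n_T)P, K_p = p_U / (p_V p_R).
Substituting and setting equal to 0.958 atm^-1 gives a polynomial in X; the root in (0,1) is X = 0.597.

X = 0.597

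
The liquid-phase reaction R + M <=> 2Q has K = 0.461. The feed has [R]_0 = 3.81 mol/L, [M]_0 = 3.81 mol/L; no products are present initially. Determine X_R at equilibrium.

Let X = conversion of R; extent ξ = 3.81·X mol/L.
Concentrations: [R] = 3.81 − 3.81X; [M] = 3.81 − 3.81X; [Q] = 7.62X.
K = [Q]^2 / ([R] [M]).
Equating to 0.461: the physical root is X = 0.253.

X = 0.253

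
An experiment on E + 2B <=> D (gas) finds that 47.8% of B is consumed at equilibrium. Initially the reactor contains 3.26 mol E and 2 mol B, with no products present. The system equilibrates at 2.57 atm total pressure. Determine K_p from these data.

K_p = 0.442 atm^-2

Let X = conversion of B (basis 2 mol B); extent of reaction ξ = X.
At extent ξ: n_E = 3.26 − X; n_B = 2 − 2X; n_D = X.
Total moles n_T = 5.26 − 2X.
At X = 0.478: n_E = 2.78, n_B = 1.04, n_D = 0.478, n_T = 4.3.
p_i = (n_i/n_T)·P. K_p = p_D / (p_E p_B^2) = 0.442 atm^-2.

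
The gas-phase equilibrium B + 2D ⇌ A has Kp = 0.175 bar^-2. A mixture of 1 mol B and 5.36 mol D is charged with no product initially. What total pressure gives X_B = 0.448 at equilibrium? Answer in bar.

Basis: 1 mol B initially; let X = conversion of B. Extent ξ = X.
Species balance: n_B = 1 − X; n_D = 5.36 − 2X; n_A = X.
n_T = Σnᵢ = 6.36 − 2X.
Kp = p_A / (p_B p_D^2) with p_i = (n_i/n_T)·P.
At X = 0.448: the mole-fraction product g(X) = Π y_i^ν_i = 1.216. Since Kp = g(X)·P^{-2}, P = (g/Kp)^(1/2) = (1.216/0.175)^(1/2) = 2.64 bar.

P = 2.64 bar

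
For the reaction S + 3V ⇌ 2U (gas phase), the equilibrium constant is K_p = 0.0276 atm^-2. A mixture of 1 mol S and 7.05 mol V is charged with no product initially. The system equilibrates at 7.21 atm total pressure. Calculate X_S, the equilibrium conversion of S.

X = 0.629

Let X = conversion of S (basis 1 mol S); extent of reaction ξ = X.
Moles: n_S = 1 − X; n_V = 7.05 − 3X; n_U = 2X.
Total moles n_T = 8.05 − 2X.
Mole fractions y_i = n_i/n_T; K_p = p_U^2 / (p_S p_V^3) with p_i = y_i·P.
This yields a degree-4 equation in X; solving on (0,1), X = 0.629.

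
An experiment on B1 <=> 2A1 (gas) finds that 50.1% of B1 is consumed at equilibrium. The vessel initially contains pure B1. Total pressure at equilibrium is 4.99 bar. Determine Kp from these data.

Kp = 6.69 bar

Take 1 mol B1 as basis and let X be its fractional conversion, so ξ = X.
At extent ξ: n_B1 = 1 − X; n_A1 = 2X.
Total moles n_T = 1 + X.
At X = 0.501: n_B1 = 0.499, n_A1 = 1, n_T = 1.5.
p_i = (n_i/n_T)·P. Kp = p_A1^2 / (p_B1) = 6.69 bar.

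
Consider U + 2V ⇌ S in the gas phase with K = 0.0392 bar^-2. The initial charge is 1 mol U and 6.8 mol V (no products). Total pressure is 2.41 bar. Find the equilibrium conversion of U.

Take 1 mol U as basis and let X be its fractional conversion, so ξ = X.
Species balance: n_U = 1 − X; n_V = 6.8 − 2X; n_S = X.
Summing: n_T = 7.8 − 2X.
y_i = n_i/n_T, p_i = y_i·P. K = p_S / (p_U p_V^2).
This yields a degree-3 equation in X; solving on (0,1), X = 0.146.

X = 0.146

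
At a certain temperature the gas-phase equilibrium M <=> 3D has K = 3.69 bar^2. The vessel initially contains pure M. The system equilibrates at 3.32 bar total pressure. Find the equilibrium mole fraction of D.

Let X = conversion of M (basis 1 mol M); extent of reaction ξ = X.
Species balance: n_M = 1 − X; n_D = 3X.
n_T = Σnᵢ = 1 + 2X.
With p_i = (n_i/n_T)P, K = p_D^3 / (p_M).
Equating to 3.69 bar^2 and solving on 0 < X < 1: X = 0.279.
Then n_D = 0.837, n_T = 1.56, so y_D = 0.537.

y_D = 0.537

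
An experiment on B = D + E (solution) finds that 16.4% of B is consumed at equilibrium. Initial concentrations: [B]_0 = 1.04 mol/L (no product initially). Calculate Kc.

Let X = conversion of B.
Concentrations: [B] = 1.04 − 1.04X; [D] = 1.04X; [E] = 1.04X.
At X = 0.164: [B] = 0.869, [D] = 0.171, [E] = 0.171.
Kc = [D] [E] / ([B]) = 0.0335 mol/L.

Kc = 0.0335 mol/L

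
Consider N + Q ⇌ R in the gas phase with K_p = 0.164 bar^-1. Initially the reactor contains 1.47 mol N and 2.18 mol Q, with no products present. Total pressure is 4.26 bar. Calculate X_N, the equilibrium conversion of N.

Take 1.47 mol N as basis and let X be its fractional conversion, so ξ = 1.47X.
At extent ξ: n_N = 1.47 − 1.47X; n_Q = 2.18 − 1.47X; n_R = 1.47X.
Summing: n_T = 3.65 − 1.47X.
y_i = n_i/n_T, p_i = y_i·P. K_p = p_R / (p_N p_Q).
Setting this equal to 0.164 bar^-1 and taking the physical root (0 < X < 1) gives X = 0.276.

X = 0.276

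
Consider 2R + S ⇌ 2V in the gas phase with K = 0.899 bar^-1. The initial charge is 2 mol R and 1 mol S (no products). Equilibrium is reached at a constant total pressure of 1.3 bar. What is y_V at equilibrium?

Take 2 mol R as basis and let X be its fractional conversion, so ξ = X.
Moles: n_R = 2 − 2X; n_S = 1 − X; n_V = 2X.
Summing: n_T = 3 − X.
y_i = n_i/n_T, p_i = y_i·P. K = p_V^2 / (p_R^2 p_S).
Equating to 0.899 bar^-1 and solving on 0 < X < 1: X = 0.349.
Then n_V = 0.698, n_T = 2.65, so y_V = 0.263.

y_V = 0.263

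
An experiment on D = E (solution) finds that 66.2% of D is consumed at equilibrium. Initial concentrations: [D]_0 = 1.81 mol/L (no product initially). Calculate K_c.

K_c = 1.96

Let X = conversion of D.
Concentrations: [D] = 1.81 − 1.81X; [E] = 1.81X.
At X = 0.662: [D] = 0.612, [E] = 1.2.
K_c = [E] / ([D]) = 1.96.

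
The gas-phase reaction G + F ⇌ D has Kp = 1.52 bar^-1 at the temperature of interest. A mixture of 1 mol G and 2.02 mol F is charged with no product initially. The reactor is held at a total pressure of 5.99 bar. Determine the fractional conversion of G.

X = 0.832

Let X = conversion of G (basis 1 mol G); extent of reaction ξ = X.
Mole table: n_G = 1 − X; n_F = 2.02 − X; n_D = X.
n_T = Σnᵢ = 3.02 − X.
Mole fractions y_i = n_i/n_T; Kp = p_D / (p_G p_F) with p_i = y_i·P.
Setting this equal to 1.52 bar^-1 and taking the physical root (0 < X < 1) gives X = 0.832.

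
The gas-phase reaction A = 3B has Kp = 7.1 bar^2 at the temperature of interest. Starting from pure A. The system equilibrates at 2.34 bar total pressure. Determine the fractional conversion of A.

Basis: 1 mol A initially; let X = conversion of A. Extent ξ = X.
Species balance: n_A = 1 − X; n_B = 3X.
Summing: n_T = 1 + 2X.
With p_i = (n_i/n_T)P, Kp = p_B^3 / (p_A).
Equating to 7.1 bar^2 and solving on 0 < X < 1: X = 0.457.

X = 0.457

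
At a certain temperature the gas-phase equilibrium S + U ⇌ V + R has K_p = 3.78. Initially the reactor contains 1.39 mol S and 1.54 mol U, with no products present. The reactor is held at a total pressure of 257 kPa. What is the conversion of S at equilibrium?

Let X = conversion of S (basis 1.39 mol S); extent of reaction ξ = 1.39X.
Mole table: n_S = 1.39 − 1.39X; n_U = 1.54 − 1.39X; n_V = 1.39X; n_R = 1.39X.
Since Δν = 0, n_T = 2.93 throughout.
Mole fractions y_i = n_i/n_T; K_p = p_V p_R / (p_S p_U) with p_i = y_i·P.
This yields a degree-2 equation in X; solving on (0,1), X = 0.693.

X = 0.693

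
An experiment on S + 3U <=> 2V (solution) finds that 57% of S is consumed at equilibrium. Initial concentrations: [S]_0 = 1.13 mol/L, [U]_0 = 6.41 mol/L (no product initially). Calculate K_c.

Let X = conversion of S.
Concentrations: [S] = 1.13 − 1.13X; [U] = 6.41 − 3.39X; [V] = 2.26X.
At X = 0.57: [S] = 0.486, [U] = 4.48, [V] = 1.29.
K_c = [V]^2 / ([S] [U]^3) = 0.038 (mol/L)^-2.

K_c = 0.038 (mol/L)^-2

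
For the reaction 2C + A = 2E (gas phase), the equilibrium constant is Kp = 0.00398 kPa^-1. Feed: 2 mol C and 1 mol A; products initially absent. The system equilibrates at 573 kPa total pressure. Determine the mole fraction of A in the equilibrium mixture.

y_A = 0.226

Let X = conversion of C (basis 2 mol C); extent of reaction ξ = X.
Moles: n_C = 2 − 2X; n_A = 1 − X; n_E = 2X.
Summing: n_T = 3 − X.
y_i = n_i/n_T, p_i = y_i·P. Kp = p_E^2 / (p_C^2 p_A).
This yields a degree-3 equation in X; solving on (0,1), X = 0.418.
Then n_A = 0.582, n_T = 2.58, so y_A = 0.226.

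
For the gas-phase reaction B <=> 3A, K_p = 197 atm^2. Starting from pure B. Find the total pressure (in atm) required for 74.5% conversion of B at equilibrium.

Basis: 1 mol B initially; let X = conversion of B. Extent ξ = X.
Mole table: n_B = 1 − X; n_A = 3X.
Total moles n_T = 1 + 2X.
K_p = p_A^3 / (p_B) with p_i = (n_i/n_T)·P.
At X = 0.745: the mole-fraction product g(X) = Π y_i^ν_i = 7.061. Since K_p = g(X)·P^{2}, P = (K_p/g)^(1/2) = (197/7.061)^(1/2) = 5.28 atm.

P = 5.28 atm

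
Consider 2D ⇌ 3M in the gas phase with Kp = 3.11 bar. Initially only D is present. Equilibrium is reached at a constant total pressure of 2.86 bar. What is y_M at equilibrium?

y_M = 0.578

Let X = conversion of D (basis 1 mol D); extent of reaction ξ = 0.5X.
Mole table: n_D = 1 − X; n_M = 1.5X.
n_T = Σnᵢ = 1 + 0.5X.
y_i = n_i/n_T, p_i = y_i·P. Kp = p_M^3 / (p_D^2).
Setting this equal to 3.11 bar and taking the physical root (0 < X < 1) gives X = 0.478.
Then n_M = 0.716, n_T = 1.24, so y_M = 0.578.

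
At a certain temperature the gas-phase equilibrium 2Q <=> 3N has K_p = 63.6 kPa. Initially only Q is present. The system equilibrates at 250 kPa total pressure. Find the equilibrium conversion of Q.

Take 1 mol Q as basis and let X be its fractional conversion, so ξ = 0.5X.
Species balance: n_Q = 1 − X; n_N = 1.5X.
Summing: n_T = 1 + 0.5X.
With p_i = (n_i/n_T)P, K_p = p_N^3 / (p_Q^2).
Equating to 63.6 kPa and solving on 0 < X < 1: X = 0.338.

X = 0.338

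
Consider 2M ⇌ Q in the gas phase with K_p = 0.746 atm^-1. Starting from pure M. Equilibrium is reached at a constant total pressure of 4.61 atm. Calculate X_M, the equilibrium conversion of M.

X = 0.740

Let X = conversion of M (basis 1 mol M); extent of reaction ξ = 0.5X.
Mole table: n_M = 1 − X; n_Q = 0.5X.
n_T = Σnᵢ = 1 − 0.5X.
Mole fractions y_i = n_i/n_T; K_p = p_Q / (p_M^2) with p_i = y_i·P.
Equating to 0.746 atm^-1 and solving on 0 < X < 1: X = 0.740.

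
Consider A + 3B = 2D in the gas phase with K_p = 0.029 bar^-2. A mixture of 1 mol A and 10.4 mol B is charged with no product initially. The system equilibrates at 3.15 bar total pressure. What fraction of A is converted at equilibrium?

X = 0.490

Take 1 mol A as basis and let X be its fractional conversion, so ξ = X.
Species balance: n_A = 1 − X; n_B = 10.4 − 3X; n_D = 2X.
n_T = Σnᵢ = 11.4 − 2X.
With p_i = (n_i/n_T)P, K_p = p_D^2 / (p_A p_B^3).
Substituting and setting equal to 0.029 bar^-2 gives a polynomial in X; the root in (0,1) is X = 0.490.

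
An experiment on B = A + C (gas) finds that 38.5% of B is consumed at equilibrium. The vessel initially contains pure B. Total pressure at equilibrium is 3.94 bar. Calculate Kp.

Kp = 0.686 bar

Let X = conversion of B (basis 1 mol B); extent of reaction ξ = X.
Mole table: n_B = 1 − X; n_A = X; n_C = X.
Summing: n_T = 1 + X.
At X = 0.385: n_B = 0.615, n_A = 0.385, n_C = 0.385, n_T = 1.39.
p_i = (n_i/n_T)·P. Kp = p_A p_C / (p_B) = 0.686 bar.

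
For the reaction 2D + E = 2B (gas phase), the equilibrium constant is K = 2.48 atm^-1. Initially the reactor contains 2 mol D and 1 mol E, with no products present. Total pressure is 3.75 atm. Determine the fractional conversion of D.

X = 0.563

Take 2 mol D as basis and let X be its fractional conversion, so ξ = X.
Mole table: n_D = 2 − 2X; n_E = 1 − X; n_B = 2X.
Total moles n_T = 3 − X.
With p_i = (n_i/n_T)P, K = p_B^2 / (p_D^2 p_E).
Substituting and setting equal to 2.48 atm^-1 gives a polynomial in X; the root in (0,1) is X = 0.563.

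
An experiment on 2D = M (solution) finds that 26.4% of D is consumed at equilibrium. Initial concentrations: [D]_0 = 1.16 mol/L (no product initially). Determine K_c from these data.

K_c = 0.21 L/mol

Let X = conversion of D.
Concentrations: [D] = 1.16 − 1.16X; [M] = 0.58X.
At X = 0.264: [D] = 0.854, [M] = 0.153.
K_c = [M] / ([D]^2) = 0.21 L/mol.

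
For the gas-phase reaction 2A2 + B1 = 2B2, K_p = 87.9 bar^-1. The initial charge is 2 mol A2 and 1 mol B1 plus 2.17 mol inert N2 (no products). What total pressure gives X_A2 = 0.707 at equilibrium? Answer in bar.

P = 1.01 bar

Take 2 mol A2 as basis and let X be its fractional conversion, so ξ = X.
Species balance: n_A2 = 2 − 2X; n_B1 = 1 − X; n_B2 = 2X; n_I = 2.17 (inert).
Total moles n_T = 5.17 − X.
K_p = p_B2^2 / (p_A2^2 p_B1) with p_i = (n_i/n_T)·P.
At X = 0.707: the mole-fraction product g(X) = Π y_i^ν_i = 88.69. Since K_p = g(X)·P^{-1}, P = (g/K_p)^(1/1) = (88.69/87.9)^(1/1) = 1.01 bar.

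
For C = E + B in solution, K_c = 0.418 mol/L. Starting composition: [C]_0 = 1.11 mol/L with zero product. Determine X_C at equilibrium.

X = 0.454

Let X = conversion of C; extent ξ = 1.11·X mol/L.
Concentrations: [C] = 1.11 − 1.11X; [E] = 1.11X; [B] = 1.11X.
K_c = [E] [B] / ([C]).
Equating to 0.418 mol/L: the physical root is X = 0.454.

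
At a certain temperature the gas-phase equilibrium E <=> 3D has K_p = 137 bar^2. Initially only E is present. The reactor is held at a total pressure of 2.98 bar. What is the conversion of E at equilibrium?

Basis: 1 mol E initially; let X = conversion of E. Extent ξ = X.
Mole table: n_E = 1 − X; n_D = 3X.
n_T = Σnᵢ = 1 + 2X.
y_i = n_i/n_T, p_i = y_i·P. K_p = p_D^3 / (p_E).
Equating to 137 bar^2 and solving on 0 < X < 1: X = 0.852.

X = 0.852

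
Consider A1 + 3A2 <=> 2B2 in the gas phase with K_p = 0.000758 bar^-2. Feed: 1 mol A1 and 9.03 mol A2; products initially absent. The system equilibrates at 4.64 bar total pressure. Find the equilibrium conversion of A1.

X = 0.152

Take 1 mol A1 as basis and let X be its fractional conversion, so ξ = X.
Mole table: n_A1 = 1 − X; n_A2 = 9.03 − 3X; n_B2 = 2X.
Summing: n_T = 10 − 2X.
With p_i = (n_i/n_T)P, K_p = p_B2^2 / (p_A1 p_A2^3).
Substituting and setting equal to 0.000758 bar^-2 gives a polynomial in X; the root in (0,1) is X = 0.152.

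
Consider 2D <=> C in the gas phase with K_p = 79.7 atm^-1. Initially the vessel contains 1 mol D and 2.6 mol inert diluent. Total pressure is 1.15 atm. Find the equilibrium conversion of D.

Take 1 mol D as basis and let X be its fractional conversion, so ξ = 0.5X.
Mole table: n_D = 1 − X; n_C = 0.5X; n_I = 2.6 (inert).
Total moles n_T = 3.6 − 0.5X.
Mole fractions y_i = n_i/n_T; K_p = p_C / (p_D^2) with p_i = y_i·P.
This yields a degree-2 equation in X; solving on (0,1), X = 0.877.

X = 0.877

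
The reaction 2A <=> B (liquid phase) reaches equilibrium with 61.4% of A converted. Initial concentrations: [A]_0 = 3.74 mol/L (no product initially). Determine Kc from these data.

Kc = 0.551 L/mol

Let X = conversion of A.
Concentrations: [A] = 3.74 − 3.74X; [B] = 1.87X.
At X = 0.614: [A] = 1.44, [B] = 1.15.
Kc = [B] / ([A]^2) = 0.551 L/mol.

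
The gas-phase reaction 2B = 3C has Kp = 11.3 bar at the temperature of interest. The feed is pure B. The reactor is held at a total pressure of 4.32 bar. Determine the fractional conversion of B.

X = 0.569

Let X = conversion of B (basis 1 mol B); extent of reaction ξ = 0.5X.
At extent ξ: n_B = 1 − X; n_C = 1.5X.
Summing: n_T = 1 + 0.5X.
y_i = n_i/n_T, p_i = y_i·P. Kp = p_C^3 / (p_B^2).
Setting this equal to 11.3 bar and taking the physical root (0 < X < 1) gives X = 0.569.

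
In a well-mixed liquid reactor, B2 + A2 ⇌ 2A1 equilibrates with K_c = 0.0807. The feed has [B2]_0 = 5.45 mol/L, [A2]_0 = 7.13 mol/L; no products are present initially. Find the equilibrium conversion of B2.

X = 0.142

Let X = conversion of B2; extent ξ = 5.45·X mol/L.
Concentrations: [B2] = 5.45 − 5.45X; [A2] = 7.13 − 5.45X; [A1] = 10.9X.
K_c = [A1]^2 / ([B2] [A2]).
Equating to 0.0807: the physical root is X = 0.142.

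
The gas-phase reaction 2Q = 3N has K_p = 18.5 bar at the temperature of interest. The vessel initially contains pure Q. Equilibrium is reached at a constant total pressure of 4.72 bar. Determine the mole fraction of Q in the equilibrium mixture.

y_Q = 0.297

Let X = conversion of Q (basis 1 mol Q); extent of reaction ξ = 0.5X.
Moles: n_Q = 1 − X; n_N = 1.5X.
Total moles n_T = 1 + 0.5X.
With p_i = (n_i/n_T)P, K_p = p_N^3 / (p_Q^2).
Setting this equal to 18.5 bar and taking the physical root (0 < X < 1) gives X = 0.612.
Then n_Q = 0.388, n_T = 1.31, so y_Q = 0.297.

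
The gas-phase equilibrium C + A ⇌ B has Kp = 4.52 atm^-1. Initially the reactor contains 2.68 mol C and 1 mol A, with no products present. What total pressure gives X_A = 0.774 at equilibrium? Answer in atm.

Basis: 1 mol A initially; let X = conversion of A. Extent ξ = X.
At extent ξ: n_C = 2.68 − X; n_A = 1 − X; n_B = X.
Summing: n_T = 3.68 − X.
Kp = p_B / (p_C p_A) with p_i = (n_i/n_T)·P.
At X = 0.774: the mole-fraction product g(X) = Π y_i^ν_i = 5.222. Since Kp = g(X)·P^{-1}, P = (g/Kp)^(1/1) = (5.222/4.52)^(1/1) = 1.16 atm.

P = 1.16 atm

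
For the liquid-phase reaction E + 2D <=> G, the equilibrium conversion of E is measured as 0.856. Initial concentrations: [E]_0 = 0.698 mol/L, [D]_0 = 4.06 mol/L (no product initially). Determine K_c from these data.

Let X = conversion of E.
Concentrations: [E] = 0.698 − 0.698X; [D] = 4.06 − 1.4X; [G] = 0.698X.
At X = 0.856: [E] = 0.101, [D] = 2.87, [G] = 0.597.
K_c = [G] / ([E] [D]^2) = 0.724 (mol/L)^-2.

K_c = 0.724 (mol/L)^-2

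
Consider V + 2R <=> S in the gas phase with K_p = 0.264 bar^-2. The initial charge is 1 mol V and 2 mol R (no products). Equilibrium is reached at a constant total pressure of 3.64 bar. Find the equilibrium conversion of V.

Take 1 mol V as basis and let X be its fractional conversion, so ξ = X.
Species balance: n_V = 1 − X; n_R = 2 − 2X; n_S = X.
n_T = Σnᵢ = 3 − 2X.
With p_i = (n_i/n_T)P, K_p = p_S / (p_V p_R^2).
Equating to 0.264 bar^-2 and solving on 0 < X < 1: X = 0.477.

X = 0.477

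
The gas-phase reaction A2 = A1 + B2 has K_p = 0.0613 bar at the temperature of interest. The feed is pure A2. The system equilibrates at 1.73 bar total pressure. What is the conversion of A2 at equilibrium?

X = 0.185

Take 1 mol A2 as basis and let X be its fractional conversion, so ξ = X.
At extent ξ: n_A2 = 1 − X; n_A1 = X; n_B2 = X.
Total moles n_T = 1 + X.
With p_i = (n_i/n_T)P, K_p = p_A1 p_B2 / (p_A2).
This yields a degree-2 equation in X; solving on (0,1), X = 0.185.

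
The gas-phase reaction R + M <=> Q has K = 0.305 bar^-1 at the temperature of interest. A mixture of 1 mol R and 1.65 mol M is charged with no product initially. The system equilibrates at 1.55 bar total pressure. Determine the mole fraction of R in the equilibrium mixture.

Basis: 1 mol R initially; let X = conversion of R. Extent ξ = X.
At extent ξ: n_R = 1 − X; n_M = 1.65 − X; n_Q = X.
Summing: n_T = 2.65 − X.
With p_i = (n_i/n_T)P, K = p_Q / (p_R p_M).
Setting this equal to 0.305 bar^-1 and taking the physical root (0 < X < 1) gives X = 0.218.
Then n_R = 0.782, n_T = 2.43, so y_R = 0.322.

y_R = 0.322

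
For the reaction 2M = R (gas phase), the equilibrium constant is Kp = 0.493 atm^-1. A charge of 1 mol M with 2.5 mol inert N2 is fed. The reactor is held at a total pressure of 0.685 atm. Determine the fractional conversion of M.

Basis: 1 mol M initially; let X = conversion of M. Extent ξ = 0.5X.
At extent ξ: n_M = 1 − X; n_R = 0.5X; n_I = 2.5 (inert).
n_T = Σnᵢ = 3.5 − 0.5X.
y_i = n_i/n_T, p_i = y_i·P. Kp = p_R / (p_M^2).
Setting this equal to 0.493 atm^-1 and taking the physical root (0 < X < 1) gives X = 0.144.

X = 0.144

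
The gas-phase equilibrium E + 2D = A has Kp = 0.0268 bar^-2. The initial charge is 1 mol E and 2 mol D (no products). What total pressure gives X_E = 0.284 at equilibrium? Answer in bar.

P = 6.53 bar

Basis: 1 mol E initially; let X = conversion of E. Extent ξ = X.
Mole table: n_E = 1 − X; n_D = 2 − 2X; n_A = X.
Summing: n_T = 3 − 2X.
Kp = p_A / (p_E p_D^2) with p_i = (n_i/n_T)·P.
At X = 0.284: the mole-fraction product g(X) = Π y_i^ν_i = 1.144. Since Kp = g(X)·P^{-2}, P = (g/Kp)^(1/2) = (1.144/0.0268)^(1/2) = 6.53 bar.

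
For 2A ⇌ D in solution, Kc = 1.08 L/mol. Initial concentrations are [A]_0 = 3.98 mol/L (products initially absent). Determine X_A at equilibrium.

X = 0.712

Let X = conversion of A; extent ξ = 3.98X/2 mol/L.
Concentrations: [A] = 3.98 − 3.98X; [D] = 1.99X.
Kc = [D] / ([A]^2).
Setting equal to 1.08 and solving for X on (0,1) gives X = 0.712.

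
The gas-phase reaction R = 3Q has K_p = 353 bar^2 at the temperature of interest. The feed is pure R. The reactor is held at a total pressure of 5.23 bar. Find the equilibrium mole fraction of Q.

Basis: 1 mol R initially; let X = conversion of R. Extent ξ = X.
Species balance: n_R = 1 − X; n_Q = 3X.
Summing: n_T = 1 + 2X.
Mole fractions y_i = n_i/n_T; K_p = p_Q^3 / (p_R) with p_i = y_i·P.
Setting this equal to 353 bar^2 and taking the physical root (0 < X < 1) gives X = 0.831.
Then n_Q = 2.49, n_T = 2.66, so y_Q = 0.936.

y_Q = 0.936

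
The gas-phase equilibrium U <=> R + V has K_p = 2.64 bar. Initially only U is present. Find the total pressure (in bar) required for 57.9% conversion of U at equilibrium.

Let X = conversion of U (basis 1 mol U); extent of reaction ξ = X.
Mole table: n_U = 1 − X; n_R = X; n_V = X.
n_T = Σnᵢ = 1 + X.
K_p = p_R p_V / (p_U) with p_i = (n_i/n_T)·P.
At X = 0.579: the mole-fraction product g(X) = Π y_i^ν_i = 0.5043. Since K_p = g(X)·P^{1}, P = (K_p/g)^(1/1) = (2.64/0.5043)^(1/1) = 5.23 bar.

P = 5.23 bar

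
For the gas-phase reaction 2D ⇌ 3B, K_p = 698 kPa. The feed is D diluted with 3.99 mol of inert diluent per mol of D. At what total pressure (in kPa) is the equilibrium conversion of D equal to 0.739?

P = 187 kPa

Take 1 mol D as basis and let X be its fractional conversion, so ξ = 0.5X.
Mole table: n_D = 1 − X; n_B = 1.5X; n_I = 3.99 (inert).
Summing: n_T = 4.99 + 0.5X.
K_p = p_B^3 / (p_D^2) with p_i = (n_i/n_T)·P.
At X = 0.739: the mole-fraction product g(X) = Π y_i^ν_i = 3.731. Since K_p = g(X)·P^{1}, P = (K_p/g)^(1/1) = (698/3.731)^(1/1) = 187 kPa.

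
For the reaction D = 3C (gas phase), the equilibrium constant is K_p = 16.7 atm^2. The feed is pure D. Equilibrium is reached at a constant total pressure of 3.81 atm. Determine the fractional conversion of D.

Take 1 mol D as basis and let X be its fractional conversion, so ξ = X.
Species balance: n_D = 1 − X; n_C = 3X.
Summing: n_T = 1 + 2X.
With p_i = (n_i/n_T)P, K_p = p_C^3 / (p_D).
Substituting and setting equal to 16.7 atm^2 gives a polynomial in X; the root in (0,1) is X = 0.438.

X = 0.438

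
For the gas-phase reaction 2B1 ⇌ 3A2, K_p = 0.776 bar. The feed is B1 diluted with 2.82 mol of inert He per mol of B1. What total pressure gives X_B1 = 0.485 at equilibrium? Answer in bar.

P = 2.17 bar

Take 1 mol B1 as basis and let X be its fractional conversion, so ξ = 0.5X.
At extent ξ: n_B1 = 1 − X; n_A2 = 1.5X; n_I = 2.82 (inert).
Summing: n_T = 3.82 + 0.5X.
K_p = p_A2^3 / (p_B1^2) with p_i = (n_i/n_T)·P.
At X = 0.485: the mole-fraction product g(X) = Π y_i^ν_i = 0.3573. Since K_p = g(X)·P^{1}, P = (K_p/g)^(1/1) = (0.776/0.3573)^(1/1) = 2.17 bar.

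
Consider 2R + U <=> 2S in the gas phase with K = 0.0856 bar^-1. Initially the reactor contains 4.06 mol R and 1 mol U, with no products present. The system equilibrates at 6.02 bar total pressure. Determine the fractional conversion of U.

Basis: 1 mol U initially; let X = conversion of U. Extent ξ = X.
Mole table: n_R = 4.06 − 2X; n_U = 1 − X; n_S = 2X.
Total moles n_T = 5.06 − X.
With p_i = (n_i/n_T)P, K = p_S^2 / (p_R^2 p_U).
Setting this equal to 0.0856 bar^-1 and taking the physical root (0 < X < 1) gives X = 0.413.

X = 0.413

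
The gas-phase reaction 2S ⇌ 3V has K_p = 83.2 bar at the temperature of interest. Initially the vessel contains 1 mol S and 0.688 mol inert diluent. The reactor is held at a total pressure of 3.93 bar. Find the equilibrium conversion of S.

X = 0.802

Take 1 mol S as basis and let X be its fractional conversion, so ξ = 0.5X.
Species balance: n_S = 1 − X; n_V = 1.5X; n_I = 0.688 (inert).
n_T = Σnᵢ = 1.69 + 0.5X.
Mole fractions y_i = n_i/n_T; K_p = p_V^3 / (p_S^2) with p_i = y_i·P.
Substituting and setting equal to 83.2 bar gives a polynomial in X; the root in (0,1) is X = 0.802.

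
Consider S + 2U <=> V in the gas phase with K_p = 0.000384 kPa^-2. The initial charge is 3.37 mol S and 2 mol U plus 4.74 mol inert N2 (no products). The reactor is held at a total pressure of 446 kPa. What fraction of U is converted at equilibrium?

X = 0.738

Basis: 2 mol U initially; let X = conversion of U. Extent ξ = X.
At extent ξ: n_S = 3.37 − X; n_U = 2 − 2X; n_V = X; n_I = 4.74 (inert).
n_T = Σnᵢ = 10.1 − 2X.
y_i = n_i/n_T, p_i = y_i·P. K_p = p_V / (p_S p_U^2).
Equating to 0.000384 kPa^-2 and solving on 0 < X < 1: X = 0.738.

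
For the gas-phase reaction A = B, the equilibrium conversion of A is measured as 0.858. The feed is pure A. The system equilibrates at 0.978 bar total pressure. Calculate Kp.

Kp = 6.04

Take 1 mol A as basis and let X be its fractional conversion, so ξ = X.
Mole table: n_A = 1 − X; n_B = X.
Total moles n_T = 1 (Δν = 0, constant).
At X = 0.858: n_A = 0.142, n_B = 0.858, n_T = 1.
p_i = (n_i/n_T)·P. Kp = p_B / (p_A) = 6.04.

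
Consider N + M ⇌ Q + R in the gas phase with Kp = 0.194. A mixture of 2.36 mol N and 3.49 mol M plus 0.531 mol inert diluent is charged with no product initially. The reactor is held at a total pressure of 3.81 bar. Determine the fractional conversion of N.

X = 0.369

Take 2.36 mol N as basis and let X be its fractional conversion, so ξ = 2.36X.
At extent ξ: n_N = 2.36 − 2.36X; n_M = 3.49 − 2.36X; n_Q = 2.36X; n_R = 2.36X; n_I = 0.531 (inert).
Total moles n_T = 6.38 (Δν = 0, constant).
y_i = n_i/n_T, p_i = y_i·P. Kp = p_Q p_R / (p_N p_M).
This yields a degree-2 equation in X; solving on (0,1), X = 0.369.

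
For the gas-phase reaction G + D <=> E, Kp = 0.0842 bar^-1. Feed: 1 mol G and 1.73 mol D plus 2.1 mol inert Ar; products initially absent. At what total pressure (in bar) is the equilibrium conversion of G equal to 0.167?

Basis: 1 mol G initially; let X = conversion of G. Extent ξ = X.
Mole table: n_G = 1 − X; n_D = 1.73 − X; n_E = X; n_I = 2.1 (inert).
n_T = Σnᵢ = 4.83 − X.
Kp = p_E / (p_G p_D) with p_i = (n_i/n_T)·P.
At X = 0.167: the mole-fraction product g(X) = Π y_i^ν_i = 0.5981. Since Kp = g(X)·P^{-1}, P = (g/Kp)^(1/1) = (0.5981/0.0842)^(1/1) = 7.1 bar.

P = 7.1 bar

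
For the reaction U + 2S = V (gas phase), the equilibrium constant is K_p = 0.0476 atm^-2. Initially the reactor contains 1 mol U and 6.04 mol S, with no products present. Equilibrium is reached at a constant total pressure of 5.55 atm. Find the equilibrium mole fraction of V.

y_V = 0.084

Let X = conversion of U (basis 1 mol U); extent of reaction ξ = X.
Moles: n_U = 1 − X; n_S = 6.04 − 2X; n_V = X.
Summing: n_T = 7.04 − 2X.
With p_i = (n_i/n_T)P, K_p = p_V / (p_U p_S^2).
Equating to 0.0476 atm^-2 and solving on 0 < X < 1: X = 0.505.
Then n_V = 0.505, n_T = 6.03, so y_V = 0.084.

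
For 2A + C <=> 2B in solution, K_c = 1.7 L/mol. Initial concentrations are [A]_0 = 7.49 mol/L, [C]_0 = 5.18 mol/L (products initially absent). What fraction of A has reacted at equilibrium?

X = 0.679

Let X = conversion of A; extent ξ = 7.49X/2 mol/L.
Concentrations: [A] = 7.49 − 7.49X; [C] = 5.18 − 3.75X; [B] = 7.49X.
K_c = [B]^2 / ([A]^2 [C]).
Solving K_c = 1.7 for X ∈ (0,1): X = 0.679.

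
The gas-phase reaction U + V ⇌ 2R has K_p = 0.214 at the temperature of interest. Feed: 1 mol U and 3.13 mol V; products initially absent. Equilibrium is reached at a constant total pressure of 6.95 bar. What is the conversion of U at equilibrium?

Basis: 1 mol U initially; let X = conversion of U. Extent ξ = X.
Moles: n_U = 1 − X; n_V = 3.13 − X; n_R = 2X.
Total moles n_T = 4.13 (Δν = 0, constant).
Mole fractions y_i = n_i/n_T; K_p = p_R^2 / (p_U p_V) with p_i = y_i·P.
This yields a degree-2 equation in X; solving on (0,1), X = 0.320.

X = 0.320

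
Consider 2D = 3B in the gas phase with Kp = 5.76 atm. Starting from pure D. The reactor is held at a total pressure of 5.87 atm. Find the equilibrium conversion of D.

X = 0.467

Take 1 mol D as basis and let X be its fractional conversion, so ξ = 0.5X.
Species balance: n_D = 1 − X; n_B = 1.5X.
Total moles n_T = 1 + 0.5X.
Mole fractions y_i = n_i/n_T; Kp = p_B^3 / (p_D^2) with p_i = y_i·P.
This yields a degree-3 equation in X; solving on (0,1), X = 0.467.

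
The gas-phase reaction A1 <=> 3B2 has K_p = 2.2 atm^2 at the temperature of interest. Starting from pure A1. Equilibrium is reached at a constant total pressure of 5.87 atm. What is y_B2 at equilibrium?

y_B2 = 0.347

Basis: 1 mol A1 initially; let X = conversion of A1. Extent ξ = X.
Mole table: n_A1 = 1 − X; n_B2 = 3X.
Total moles n_T = 1 + 2X.
With p_i = (n_i/n_T)P, K_p = p_B2^3 / (p_A1).
Setting this equal to 2.2 atm^2 and taking the physical root (0 < X < 1) gives X = 0.150.
Then n_B2 = 0.451, n_T = 1.3, so y_B2 = 0.347.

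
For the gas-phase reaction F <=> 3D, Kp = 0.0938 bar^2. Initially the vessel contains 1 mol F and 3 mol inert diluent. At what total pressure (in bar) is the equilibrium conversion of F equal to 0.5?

Let X = conversion of F (basis 1 mol F); extent of reaction ξ = X.
Species balance: n_F = 1 − X; n_D = 3X; n_I = 3 (inert).
Summing: n_T = 4 + 2X.
Kp = p_D^3 / (p_F) with p_i = (n_i/n_T)·P.
At X = 0.5: the mole-fraction product g(X) = Π y_i^ν_i = 0.27. Since Kp = g(X)·P^{2}, P = (Kp/g)^(1/2) = (0.0938/0.27)^(1/2) = 0.589 bar.

P = 0.589 bar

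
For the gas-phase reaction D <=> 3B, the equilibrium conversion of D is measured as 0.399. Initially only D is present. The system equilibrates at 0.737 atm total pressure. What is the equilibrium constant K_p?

Let X = conversion of D (basis 1 mol D); extent of reaction ξ = X.
Species balance: n_D = 1 − X; n_B = 3X.
Total moles n_T = 1 + 2X.
At X = 0.399: n_D = 0.601, n_B = 1.2, n_T = 1.8.
p_i = (n_i/n_T)·P. K_p = p_B^3 / (p_D) = 0.479 atm^2.

K_p = 0.479 atm^2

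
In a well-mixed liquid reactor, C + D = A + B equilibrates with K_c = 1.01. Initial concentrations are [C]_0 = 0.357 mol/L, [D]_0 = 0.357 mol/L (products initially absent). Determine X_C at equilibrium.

Let X = conversion of C; extent ξ = 0.357·X mol/L.
Concentrations: [C] = 0.357 − 0.357X; [D] = 0.357 − 0.357X; [A] = 0.357X; [B] = 0.357X.
K_c = [A] [B] / ([C] [D]).
Setting equal to 1.01 and solving for X on (0,1) gives X = 0.501.

X = 0.501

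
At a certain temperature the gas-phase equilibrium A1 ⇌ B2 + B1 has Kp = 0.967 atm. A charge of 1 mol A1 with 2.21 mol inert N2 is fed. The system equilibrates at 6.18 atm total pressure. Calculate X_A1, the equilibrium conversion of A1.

X = 0.526

Basis: 1 mol A1 initially; let X = conversion of A1. Extent ξ = X.
Mole table: n_A1 = 1 − X; n_B2 = X; n_B1 = X; n_I = 2.21 (inert).
n_T = Σnᵢ = 3.21 + X.
With p_i = (n_i/n_T)P, Kp = p_B2 p_B1 / (p_A1).
Setting this equal to 0.967 atm and taking the physical root (0 < X < 1) gives X = 0.526.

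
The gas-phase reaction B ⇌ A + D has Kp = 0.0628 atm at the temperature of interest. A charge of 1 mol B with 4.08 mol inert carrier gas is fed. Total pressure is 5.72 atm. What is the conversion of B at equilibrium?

X = 0.214

Let X = conversion of B (basis 1 mol B); extent of reaction ξ = X.
Mole table: n_B = 1 − X; n_A = X; n_D = X; n_I = 4.08 (inert).
Total moles n_T = 5.08 + X.
Mole fractions y_i = n_i/n_T; Kp = p_A p_D / (p_B) with p_i = y_i·P.
Equating to 0.0628 atm and solving on 0 < X < 1: X = 0.214.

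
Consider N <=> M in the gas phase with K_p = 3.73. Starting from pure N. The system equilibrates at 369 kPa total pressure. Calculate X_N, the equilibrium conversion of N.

X = 0.789

Take 1 mol N as basis and let X be its fractional conversion, so ξ = X.
At extent ξ: n_N = 1 − X; n_M = X.
Since Δν = 0, n_T = 1 throughout.
Mole fractions y_i = n_i/n_T; K_p = p_M / (p_N) with p_i = y_i·P.
Equating to 3.73 and solving on 0 < X < 1: X = 0.789.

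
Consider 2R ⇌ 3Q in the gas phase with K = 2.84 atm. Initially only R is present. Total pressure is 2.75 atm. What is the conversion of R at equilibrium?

X = 0.472

Let X = conversion of R (basis 1 mol R); extent of reaction ξ = 0.5X.
Mole table: n_R = 1 − X; n_Q = 1.5X.
n_T = Σnᵢ = 1 + 0.5X.
y_i = n_i/n_T, p_i = y_i·P. K = p_Q^3 / (p_R^2).
This yields a degree-3 equation in X; solving on (0,1), X = 0.472.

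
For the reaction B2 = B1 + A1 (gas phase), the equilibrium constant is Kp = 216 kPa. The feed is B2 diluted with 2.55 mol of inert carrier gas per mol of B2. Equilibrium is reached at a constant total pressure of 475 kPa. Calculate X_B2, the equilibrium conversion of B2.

X = 0.728

Take 1 mol B2 as basis and let X be its fractional conversion, so ξ = X.
Mole table: n_B2 = 1 − X; n_B1 = X; n_A1 = X; n_I = 2.55 (inert).
Total moles n_T = 3.55 + X.
Mole fractions y_i = n_i/n_T; Kp = p_B1 p_A1 / (p_B2) with p_i = y_i·P.
Equating to 216 kPa and solving on 0 < X < 1: X = 0.728.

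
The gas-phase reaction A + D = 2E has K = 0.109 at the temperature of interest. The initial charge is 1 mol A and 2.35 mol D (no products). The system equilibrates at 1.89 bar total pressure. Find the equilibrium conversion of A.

X = 0.214

Basis: 1 mol A initially; let X = conversion of A. Extent ξ = X.
Moles: n_A = 1 − X; n_D = 2.35 − X; n_E = 2X.
Since Δν = 0, n_T = 3.35 throughout.
With p_i = (n_i/n_T)P, K = p_E^2 / (p_A p_D).
Setting this equal to 0.109 and taking the physical root (0 < X < 1) gives X = 0.214.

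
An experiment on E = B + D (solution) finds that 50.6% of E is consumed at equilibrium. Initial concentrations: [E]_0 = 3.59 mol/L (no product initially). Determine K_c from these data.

Let X = conversion of E.
Concentrations: [E] = 3.59 − 3.59X; [B] = 3.59X; [D] = 3.59X.
At X = 0.506: [E] = 1.77, [B] = 1.82, [D] = 1.82.
K_c = [B] [D] / ([E]) = 1.86 mol/L.

K_c = 1.86 mol/L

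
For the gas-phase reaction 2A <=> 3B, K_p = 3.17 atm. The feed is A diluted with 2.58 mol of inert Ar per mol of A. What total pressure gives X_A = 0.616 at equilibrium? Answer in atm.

Basis: 1 mol A initially; let X = conversion of A. Extent ξ = 0.5X.
Moles: n_A = 1 − X; n_B = 1.5X; n_I = 2.58 (inert).
Total moles n_T = 3.58 + 0.5X.
K_p = p_B^3 / (p_A^2) with p_i = (n_i/n_T)·P.
At X = 0.616: the mole-fraction product g(X) = Π y_i^ν_i = 1.376. Since K_p = g(X)·P^{1}, P = (K_p/g)^(1/1) = (3.17/1.376)^(1/1) = 2.3 atm.

P = 2.3 atm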